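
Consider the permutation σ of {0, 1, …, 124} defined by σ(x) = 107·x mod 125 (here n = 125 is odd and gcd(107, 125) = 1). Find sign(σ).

-1

Start at x=49: 49 → 118 → 1 → 107 → 74 → 43 → 101 → … (one orbit).
Decompose π into cycles: lengths [20, 20, 20, 20, 20, 4, 4, 4, 4, 4, 4, 1] (12 cycles, including the fixed point 0).
Σ(ℓ_i−1) = 125−12 = 113; sign = (−1)^113 = -1.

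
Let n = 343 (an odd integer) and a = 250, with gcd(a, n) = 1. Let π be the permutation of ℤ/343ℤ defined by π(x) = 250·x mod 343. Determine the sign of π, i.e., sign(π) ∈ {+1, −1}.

Start at x=183: 183 → 131 → 165 → 90 → 205 → 143 → 78 → … (one orbit).
Decompose π into cycles: lengths [294, 42, 6, 1] (4 cycles, including the fixed point 0).
With 4 cycles on 343 points, sign = (−1)^{343−4} = -1.
(250|343)_J = -1 (Zolotarev's lemma cross-check).

-1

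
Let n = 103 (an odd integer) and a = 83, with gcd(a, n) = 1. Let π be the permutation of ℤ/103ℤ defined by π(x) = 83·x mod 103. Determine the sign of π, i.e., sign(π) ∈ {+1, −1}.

Trace 25: π^k(25) = [25, 15, 9, 26, 98, 100, 60] for k=0..6.
π_83 has 3 disjoint cycles with lengths [51, 51, 1] on {0,…,102}.
Σ(ℓ_i−1) = 103−3 = 100; sign = (−1)^100 = +1.

+1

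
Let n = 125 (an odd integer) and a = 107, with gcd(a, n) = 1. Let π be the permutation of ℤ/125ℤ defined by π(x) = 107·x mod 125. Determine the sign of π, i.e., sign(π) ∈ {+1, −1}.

Trace 99: π^k(99) = [99, 93, 76, 7, 124, 18, 51] for k=0..6.
π_107 has 12 disjoint cycles with lengths [20, 20, 20, 20, 20, 4, 4, 4, 4, 4, 4, 1] on {0,…,124}.
Σ(ℓ_i−1) = 125−12 = 113; sign = (−1)^113 = -1.
Check: (107/125) = -1 by Zolotarev.

-1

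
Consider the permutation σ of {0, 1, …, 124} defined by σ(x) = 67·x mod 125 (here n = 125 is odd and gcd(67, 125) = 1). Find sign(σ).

-1

Orbit of 33 under x↦67x: [33, 86, 12, 54, 118, 31, 77]… (length divides ord_125(67)).
Cycle type of π: 100 + 20 + 4 + 1; total 4 cycles.
sign(π) = (−1)^{n − #cycles} = (−1)^{125−4} = (−1)^121 = -1.
(67|125)_J = -1 (Zolotarev's lemma cross-check).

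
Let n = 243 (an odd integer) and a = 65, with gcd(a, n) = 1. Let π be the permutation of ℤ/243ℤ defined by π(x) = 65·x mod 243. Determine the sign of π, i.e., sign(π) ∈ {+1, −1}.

Start at x=140: 140 → 109 → 38 → 40 → 170 → 115 → 185 → … (one orbit).
6 cycles of lengths [162, 54, 18, 6, 2, 1].
sign(π) = (−1)^{n − #cycles} = (−1)^{243−6} = (−1)^237 = -1.
Zolotarev: (65|243) = -1, matching the cycle-count sign.

-1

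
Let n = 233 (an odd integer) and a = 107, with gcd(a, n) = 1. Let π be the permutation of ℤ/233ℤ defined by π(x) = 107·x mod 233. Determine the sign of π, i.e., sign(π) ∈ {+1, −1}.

Orbit of 116 under x↦107x: [116, 63, 217, 152, 187, 204, 159]… (length divides ord_233(107)).
Decompose π into cycles: lengths [58, 58, 58, 58, 1] (5 cycles, including the fixed point 0).
5 cycles on 233: each ℓ→(−1)^(ℓ−1), product (−1)^228 = +1.

+1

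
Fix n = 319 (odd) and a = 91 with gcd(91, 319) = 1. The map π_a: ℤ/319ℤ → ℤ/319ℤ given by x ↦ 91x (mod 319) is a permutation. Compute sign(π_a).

Start at x=196: 196 → 291 → 4 → 45 → 267 → 53 → 38 → … (one orbit).
Cycle lengths of π_91 on ℤ/319ℤ: [70, 70, 70, 70, 14, 14, 5, 5, 1]; 9 cycles in total.
With 9 cycles on 319 points, sign = (−1)^{319−9} = +1.
Via Zolotarev, sign(π_{91}) = (91|319) = +1.

+1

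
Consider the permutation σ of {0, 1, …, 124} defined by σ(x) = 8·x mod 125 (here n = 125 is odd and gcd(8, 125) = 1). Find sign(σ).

Orbit of 21 under x↦8x: [21, 43, 94, 2, 16, 3, 24]… (length divides ord_125(8)).
Decompose π into cycles: lengths [100, 20, 4, 1] (4 cycles, including the fixed point 0).
sign(π) = (−1)^{n − #cycles} = (−1)^{125−4} = (−1)^121 = -1.
The Jacobi symbol (8|125) = -1 (Zolotarev) agrees.

-1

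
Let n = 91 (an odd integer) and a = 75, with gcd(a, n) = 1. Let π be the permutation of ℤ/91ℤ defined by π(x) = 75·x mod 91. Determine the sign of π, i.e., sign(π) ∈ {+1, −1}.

Orbit of 16 under x↦75x: [16, 17, 1, 75, 74, 90]… (length divides ord_91(75)).
Cycle lengths of π_75 on ℤ/91ℤ: [6, 6, 6, 6, 6, 6, 6, 6, 6, 6, 6, 6, 6, 6, 6, 1]; 16 cycles in total.
Σ(ℓ_i−1) = 91−16 = 75; sign = (−1)^75 = -1.
Check: (75/91) = -1 by Zolotarev.

-1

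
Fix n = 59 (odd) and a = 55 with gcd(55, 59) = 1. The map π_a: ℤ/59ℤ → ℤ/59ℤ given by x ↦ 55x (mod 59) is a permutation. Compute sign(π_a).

Trace 56: π^k(56) = [56, 12, 11, 15, 58, 4, 43] for k=0..6.
Decompose π into cycles: lengths [58, 1] (2 cycles, including the fixed point 0).
With 2 cycles on 59 points, sign = (−1)^{59−2} = -1.
(55|59)_J = -1 (Zolotarev's lemma cross-check).

-1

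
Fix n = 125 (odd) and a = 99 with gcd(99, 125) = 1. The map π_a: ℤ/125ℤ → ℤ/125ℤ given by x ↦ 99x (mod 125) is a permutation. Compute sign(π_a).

Orbit of 76 under x↦99x: [76, 24, 1, 99, 51, 49, 101]… (length divides ord_125(99)).
Decompose π into cycles: lengths [10, 10, 10, 10, 10, 10, 10, 10, 10, 10, 2, 2, 2, 2, 2, 2, 2, 2, 2, 2, 2, 2, 1] (23 cycles, including the fixed point 0).
n − c = 125 − 23 = 102; sign = (−1)^102 = +1.
(99|125)_J = +1 (Zolotarev's lemma cross-check).

+1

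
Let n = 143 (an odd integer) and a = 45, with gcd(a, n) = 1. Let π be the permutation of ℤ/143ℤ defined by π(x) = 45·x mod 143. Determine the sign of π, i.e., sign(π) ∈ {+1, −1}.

Trace 23: π^k(23) = [23, 34, 100, 67, 12, 111, 133] for k=0..6.
Decompose π into cycles: lengths [12, 12, 12, 12, 12, 12, 12, 12, 12, 12, 12, 1, 1, 1, 1, 1, 1, 1, 1, 1, 1, 1] (22 cycles, including the fixed point 0).
n − c = 143 − 22 = 121; sign = (−1)^121 = -1.
The Jacobi symbol (45|143) = -1 (Zolotarev) agrees.

-1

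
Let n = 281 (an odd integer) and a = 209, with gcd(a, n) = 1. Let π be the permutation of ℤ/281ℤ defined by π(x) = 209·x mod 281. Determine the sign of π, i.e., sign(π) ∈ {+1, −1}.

+1

Orbit of 56 under x↦209x: [56, 183, 31, 16, 253, 49, 125]… (length divides ord_281(209)).
Cycle type of π: 140×2 + 1; total 3 cycles.
sign(π) = (−1)^{n − #cycles} = (−1)^{281−3} = (−1)^278 = +1.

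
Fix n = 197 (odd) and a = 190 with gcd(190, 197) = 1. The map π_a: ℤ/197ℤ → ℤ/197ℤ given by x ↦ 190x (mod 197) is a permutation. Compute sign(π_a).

+1

Trace 114: π^k(114) = [114, 187, 70, 101, 81, 24, 29] for k=0..6.
Cycle type of π: 49×4 + 1; total 5 cycles.
197 − 5 = 192 transpositions; sign(π) = (−1)^192 = +1.
(190|197)_J = +1 (Zolotarev's lemma cross-check).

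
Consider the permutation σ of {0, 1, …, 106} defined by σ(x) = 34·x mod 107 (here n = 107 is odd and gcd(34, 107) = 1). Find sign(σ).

Start at x=49: 49 → 61 → 41 → 3 → 102 → 44 → 105 → … (one orbit).
Decompose π into cycles: lengths [53, 53, 1] (3 cycles, including the fixed point 0).
With 3 cycles on 107 points, sign = (−1)^{107−3} = +1.
Via Zolotarev, sign(π_{34}) = (34|107) = +1.

+1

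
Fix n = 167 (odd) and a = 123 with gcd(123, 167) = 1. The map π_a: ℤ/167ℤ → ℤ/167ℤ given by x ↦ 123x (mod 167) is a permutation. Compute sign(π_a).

Orbit of 2 under x↦123x: [2, 79, 31, 139, 63, 67, 58]… (length divides ord_167(123)).
The orbit structure of x ↦ 123x mod 167: 2 orbits of sizes [166, 1].
n − c = 167 − 2 = 165; sign = (−1)^165 = -1.
Zolotarev: (123|167) = -1, matching the cycle-count sign.

-1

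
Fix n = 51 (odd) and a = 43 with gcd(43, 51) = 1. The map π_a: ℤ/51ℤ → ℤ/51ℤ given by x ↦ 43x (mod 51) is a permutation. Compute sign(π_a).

Orbit of 19 under x↦43x: [19, 1, 43, 13, 49, 16, 25]… (length divides ord_51(43)).
Cycle lengths of π_43 on ℤ/51ℤ: [8, 8, 8, 8, 8, 8, 1, 1, 1]; 9 cycles in total.
With 9 cycles on 51 points, sign = (−1)^{51−9} = +1.
Via Zolotarev, sign(π_{43}) = (43|51) = +1.

+1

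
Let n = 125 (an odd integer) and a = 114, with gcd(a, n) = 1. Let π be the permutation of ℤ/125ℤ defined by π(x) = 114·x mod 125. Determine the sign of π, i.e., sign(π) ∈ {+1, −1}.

Start at x=21: 21 → 19 → 41 → 49 → 86 → 54 → 31 → … (one orbit).
Decompose π into cycles: lengths [50, 50, 10, 10, 2, 2, 1] (7 cycles, including the fixed point 0).
sign(π) = (−1)^{n − #cycles} = (−1)^{125−7} = (−1)^118 = +1.

+1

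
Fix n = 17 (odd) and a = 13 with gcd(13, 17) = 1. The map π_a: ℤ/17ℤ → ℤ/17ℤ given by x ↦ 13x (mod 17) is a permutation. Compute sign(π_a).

+1

Trace 4: π^k(4) = [4, 1, 13, 16] for k=0..3.
The orbit structure of x ↦ 13x mod 17: 5 orbits of sizes [4, 4, 4, 4, 1].
17 − 5 = 12 transpositions; sign(π) = (−1)^12 = +1.
(13|17)_J = +1 (Zolotarev's lemma cross-check).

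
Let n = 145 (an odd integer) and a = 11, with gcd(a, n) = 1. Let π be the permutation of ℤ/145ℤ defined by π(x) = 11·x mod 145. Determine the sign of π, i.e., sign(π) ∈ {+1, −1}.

-1

Trace 81: π^k(81) = [81, 21, 86, 76, 111, 61, 91] for k=0..6.
10 cycles of lengths [28, 28, 28, 28, 28, 1, 1, 1, 1, 1].
With 10 cycles on 145 points, sign = (−1)^{145−10} = -1.
Check: (11/145) = -1 by Zolotarev.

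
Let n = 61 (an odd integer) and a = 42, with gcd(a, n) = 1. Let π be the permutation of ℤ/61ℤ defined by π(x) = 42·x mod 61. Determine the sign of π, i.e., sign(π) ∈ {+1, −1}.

+1

Trace 56: π^k(56) = [56, 34, 25, 13, 58, 57, 15] for k=0..6.
5 cycles of lengths [15, 15, 15, 15, 1].
61 − 5 = 56 transpositions; sign(π) = (−1)^56 = +1.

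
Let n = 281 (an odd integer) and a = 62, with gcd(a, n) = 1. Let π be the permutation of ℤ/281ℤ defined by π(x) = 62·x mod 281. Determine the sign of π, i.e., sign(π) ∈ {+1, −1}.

Orbit of 40 under x↦62x: [40, 232, 53, 195, 7, 153, 213]… (length divides ord_281(62)).
The orbit structure of x ↦ 62x mod 281: 15 orbits of sizes [20, 20, 20, 20, 20, 20, 20, 20, 20, 20, 20, 20, 20, 20, 1].
With 15 cycles on 281 points, sign = (−1)^{281−15} = +1.
Zolotarev: (62|281) = +1, matching the cycle-count sign.

+1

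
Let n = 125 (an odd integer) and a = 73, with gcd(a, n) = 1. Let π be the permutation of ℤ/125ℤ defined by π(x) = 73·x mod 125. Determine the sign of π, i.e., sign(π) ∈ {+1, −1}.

-1

Trace 3: π^k(3) = [3, 94, 112, 51, 98, 29, 117] for k=0..6.
π_73 has 4 disjoint cycles with lengths [100, 20, 4, 1] on {0,…,124}.
n − c = 125 − 4 = 121; sign = (−1)^121 = -1.
Zolotarev: (73|125) = -1, matching the cycle-count sign.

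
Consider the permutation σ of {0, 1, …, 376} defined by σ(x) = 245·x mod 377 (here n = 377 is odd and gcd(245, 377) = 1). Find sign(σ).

-1

Trace 339: π^k(339) = [339, 115, 277, 5, 94, 33, 168] for k=0..6.
Decompose π into cycles: lengths [84, 84, 84, 84, 14, 14, 12, 1] (8 cycles, including the fixed point 0).
n − c = 377 − 8 = 369; sign = (−1)^369 = -1.
Zolotarev: (245|377) = -1, matching the cycle-count sign.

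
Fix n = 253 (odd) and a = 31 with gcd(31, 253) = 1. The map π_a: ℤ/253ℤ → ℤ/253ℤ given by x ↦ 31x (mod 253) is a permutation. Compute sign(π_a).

Trace 16: π^k(16) = [16, 243, 196, 4, 124, 49, 1] for k=0..6.
Decompose π into cycles: lengths [55, 55, 55, 55, 11, 11, 5, 5, 1] (9 cycles, including the fixed point 0).
n − c = 253 − 9 = 244; sign = (−1)^244 = +1.
Check: (31/253) = +1 by Zolotarev.

+1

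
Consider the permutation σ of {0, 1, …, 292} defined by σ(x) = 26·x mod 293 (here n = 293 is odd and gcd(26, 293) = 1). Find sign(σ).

Orbit of 133 under x↦26x: [133, 235, 250, 54, 232, 172, 77]… (length divides ord_293(26)).
Decompose π into cycles: lengths [73, 73, 73, 73, 1] (5 cycles, including the fixed point 0).
5 cycles on 293: each ℓ→(−1)^(ℓ−1), product (−1)^288 = +1.

+1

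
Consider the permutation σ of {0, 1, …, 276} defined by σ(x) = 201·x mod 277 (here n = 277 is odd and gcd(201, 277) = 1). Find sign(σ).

+1

Orbit of 264 under x↦201x: [264, 157, 256, 211, 30, 213, 155]… (length divides ord_277(201)).
The orbit structure of x ↦ 201x mod 277: 13 orbits of sizes [23, 23, 23, 23, 23, 23, 23, 23, 23, 23, 23, 23, 1].
Σ(ℓ_i−1) = 277−13 = 264; sign = (−1)^264 = +1.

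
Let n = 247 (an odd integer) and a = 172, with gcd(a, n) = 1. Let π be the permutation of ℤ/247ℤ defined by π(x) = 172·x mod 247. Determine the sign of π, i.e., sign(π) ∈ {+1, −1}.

+1

Trace 1: π^k(1) = [1, 172, 191] for k=0..2.
Cycle lengths of π_172 on ℤ/247ℤ: [3, 3, 3, 3, 3, 3, 3, 3, 3, 3, 3, 3, 3, 3, 3, 3, 3, 3, 3, 3, 3, 3, 3, 3, 3, 3, 3, 3, 3, 3, 3, 3, 3, 3, 3, 3, 3, 3, 3, 3, 3, 3, 3, 3, 3, 3, 3, 3, 3, 3, 3, 3, 3, 3, 3, 3, 3, 3, 3, 3, 3, 3, 3, 3, 3, 3, 3, 3, 3, 3, 3, 3, 3, 3, 3, 3, 1, 1, 1, 1, 1, 1, 1, 1, 1, 1, 1, 1, 1, 1, 1, 1, 1, 1, 1]; 95 cycles in total.
n − c = 247 − 95 = 152; sign = (−1)^152 = +1.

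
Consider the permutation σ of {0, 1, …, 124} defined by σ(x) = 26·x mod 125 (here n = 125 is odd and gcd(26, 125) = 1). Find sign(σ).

Trace 1: π^k(1) = [1, 26, 51, 76, 101] for k=0..4.
45 cycles of lengths [5, 5, 5, 5, 5, 5, 5, 5, 5, 5, 5, 5, 5, 5, 5, 5, 5, 5, 5, 5, 1, 1, 1, 1, 1, 1, 1, 1, 1, 1, 1, 1, 1, 1, 1, 1, 1, 1, 1, 1, 1, 1, 1, 1, 1].
With 45 cycles on 125 points, sign = (−1)^{125−45} = +1.
The Jacobi symbol (26|125) = +1 (Zolotarev) agrees.

+1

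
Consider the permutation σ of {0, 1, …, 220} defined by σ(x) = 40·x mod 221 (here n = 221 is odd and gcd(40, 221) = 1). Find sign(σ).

-1

Trace 27: π^k(27) = [27, 196, 105, 1, 40, 53, 131] for k=0..6.
Cycle lengths of π_40 on ℤ/221ℤ: [16, 16, 16, 16, 16, 16, 16, 16, 16, 16, 16, 16, 16, 1, 1, 1, 1, 1, 1, 1, 1, 1, 1, 1, 1, 1]; 26 cycles in total.
sign(π) = (−1)^{n − #cycles} = (−1)^{221−26} = (−1)^195 = -1.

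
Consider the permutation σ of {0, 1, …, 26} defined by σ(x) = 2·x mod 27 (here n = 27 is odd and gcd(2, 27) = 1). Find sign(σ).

-1

Trace 17: π^k(17) = [17, 7, 14, 1, 2, 4, 8] for k=0..6.
Cycle type of π: 18 + 6 + 2 + 1; total 4 cycles.
With 4 cycles on 27 points, sign = (−1)^{27−4} = -1.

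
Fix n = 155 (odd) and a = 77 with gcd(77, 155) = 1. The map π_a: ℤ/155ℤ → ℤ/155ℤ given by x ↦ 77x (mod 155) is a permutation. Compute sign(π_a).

+1

Start at x=16: 16 → 147 → 4 → 153 → 1 → 77 → 39 → … (one orbit).
11 cycles of lengths [20, 20, 20, 20, 20, 20, 10, 10, 10, 4, 1].
n − c = 155 − 11 = 144; sign = (−1)^144 = +1.
Check: (77/155) = +1 by Zolotarev.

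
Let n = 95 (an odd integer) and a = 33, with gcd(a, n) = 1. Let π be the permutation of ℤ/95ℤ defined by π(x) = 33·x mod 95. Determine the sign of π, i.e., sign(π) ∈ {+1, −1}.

Start at x=44: 44 → 27 → 36 → 48 → 64 → 22 → 61 → … (one orbit).
Cycle lengths of π_33 on ℤ/95ℤ: [36, 36, 18, 4, 1]; 5 cycles in total.
5 cycles on 95: each ℓ→(−1)^(ℓ−1), product (−1)^90 = +1.

+1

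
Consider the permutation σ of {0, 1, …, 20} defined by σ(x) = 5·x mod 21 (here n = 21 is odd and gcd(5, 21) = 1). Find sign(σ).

+1

Trace 16: π^k(16) = [16, 17, 1, 5, 4, 20] for k=0..5.
Cycle type of π: 6×3 + 2 + 1; total 5 cycles.
n − c = 21 − 5 = 16; sign = (−1)^16 = +1.
The Jacobi symbol (5|21) = +1 (Zolotarev) agrees.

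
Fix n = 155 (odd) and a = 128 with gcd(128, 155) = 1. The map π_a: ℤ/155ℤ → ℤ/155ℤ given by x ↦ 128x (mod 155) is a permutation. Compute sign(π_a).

Start at x=101: 101 → 63 → 4 → 47 → 126 → 8 → 94 → … (one orbit).
14 cycles of lengths [20, 20, 20, 20, 20, 20, 5, 5, 5, 5, 5, 5, 4, 1].
With 14 cycles on 155 points, sign = (−1)^{155−14} = -1.
Check: (128/155) = -1 by Zolotarev.

-1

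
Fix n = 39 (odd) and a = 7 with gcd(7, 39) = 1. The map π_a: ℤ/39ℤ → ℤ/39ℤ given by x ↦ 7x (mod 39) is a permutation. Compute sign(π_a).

Start at x=31: 31 → 22 → 37 → 25 → 19 → 16 → 34 → … (one orbit).
Cycle lengths of π_7 on ℤ/39ℤ: [12, 12, 12, 1, 1, 1]; 6 cycles in total.
39 − 6 = 33 transpositions; sign(π) = (−1)^33 = -1.
The Jacobi symbol (7|39) = -1 (Zolotarev) agrees.

-1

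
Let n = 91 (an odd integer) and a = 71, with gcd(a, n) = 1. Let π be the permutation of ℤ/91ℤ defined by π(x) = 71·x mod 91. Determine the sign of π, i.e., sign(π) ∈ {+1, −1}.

Orbit of 1 under x↦71x: [1, 71, 36, 8, 22, 15, 64]… (length divides ord_91(71)).
The orbit structure of x ↦ 71x mod 91: 14 orbits of sizes [12, 12, 12, 12, 12, 12, 12, 1, 1, 1, 1, 1, 1, 1].
91 − 14 = 77 transpositions; sign(π) = (−1)^77 = -1.

-1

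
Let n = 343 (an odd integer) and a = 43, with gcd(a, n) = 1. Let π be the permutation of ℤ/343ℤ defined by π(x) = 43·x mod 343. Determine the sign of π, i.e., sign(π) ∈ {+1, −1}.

Trace 36: π^k(36) = [36, 176, 22, 260, 204, 197, 239] for k=0..6.
The orbit structure of x ↦ 43x mod 343: 19 orbits of sizes [49, 49, 49, 49, 49, 49, 7, 7, 7, 7, 7, 7, 1, 1, 1, 1, 1, 1, 1].
Σ(ℓ_i−1) = 343−19 = 324; sign = (−1)^324 = +1.
Via Zolotarev, sign(π_{43}) = (43|343) = +1.

+1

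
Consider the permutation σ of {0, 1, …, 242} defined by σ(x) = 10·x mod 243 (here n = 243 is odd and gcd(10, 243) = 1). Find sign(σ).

+1

Start at x=100: 100 → 28 → 37 → 127 → 55 → 64 → 154 → … (one orbit).
27 cycles of lengths [27, 27, 27, 27, 27, 27, 9, 9, 9, 9, 9, 9, 3, 3, 3, 3, 3, 3, 1, 1, 1, 1, 1, 1, 1, 1, 1].
sign(π) = (−1)^{n − #cycles} = (−1)^{243−27} = (−1)^216 = +1.
Zolotarev: (10|243) = +1, matching the cycle-count sign.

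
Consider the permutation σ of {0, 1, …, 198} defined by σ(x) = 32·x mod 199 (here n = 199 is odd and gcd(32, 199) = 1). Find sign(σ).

Trace 102: π^k(102) = [102, 80, 172, 131, 13, 18, 178] for k=0..6.
The orbit structure of x ↦ 32x mod 199: 3 orbits of sizes [99, 99, 1].
199 − 3 = 196 transpositions; sign(π) = (−1)^196 = +1.
Zolotarev: (32|199) = +1, matching the cycle-count sign.

+1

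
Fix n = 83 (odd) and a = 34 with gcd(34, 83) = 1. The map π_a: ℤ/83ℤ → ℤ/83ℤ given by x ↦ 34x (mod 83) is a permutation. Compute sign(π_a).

-1

Start at x=23: 23 → 35 → 28 → 39 → 81 → 15 → 12 → … (one orbit).
2 cycles of lengths [82, 1].
sign(π) = (−1)^{n − #cycles} = (−1)^{83−2} = (−1)^81 = -1.
Check: (34/83) = -1 by Zolotarev.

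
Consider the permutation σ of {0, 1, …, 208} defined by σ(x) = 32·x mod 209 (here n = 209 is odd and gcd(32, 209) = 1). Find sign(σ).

+1

Start at x=177: 177 → 21 → 45 → 186 → 100 → 65 → 199 → … (one orbit).
17 cycles of lengths [18, 18, 18, 18, 18, 18, 18, 18, 18, 18, 18, 2, 2, 2, 2, 2, 1].
Σ(ℓ_i−1) = 209−17 = 192; sign = (−1)^192 = +1.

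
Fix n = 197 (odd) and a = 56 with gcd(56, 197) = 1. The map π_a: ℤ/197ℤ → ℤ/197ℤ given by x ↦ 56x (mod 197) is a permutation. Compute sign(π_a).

Orbit of 92 under x↦56x: [92, 30, 104, 111, 109, 194, 29]… (length divides ord_197(56)).
The orbit structure of x ↦ 56x mod 197: 2 orbits of sizes [196, 1].
Σ(ℓ_i−1) = 197−2 = 195; sign = (−1)^195 = -1.

-1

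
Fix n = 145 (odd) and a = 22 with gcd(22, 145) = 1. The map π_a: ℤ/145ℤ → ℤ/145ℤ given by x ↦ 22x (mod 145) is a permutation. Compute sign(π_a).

Start at x=59: 59 → 138 → 136 → 92 → 139 → 13 → 141 → … (one orbit).
Decompose π into cycles: lengths [28, 28, 28, 28, 14, 14, 4, 1] (8 cycles, including the fixed point 0).
145 − 8 = 137 transpositions; sign(π) = (−1)^137 = -1.

-1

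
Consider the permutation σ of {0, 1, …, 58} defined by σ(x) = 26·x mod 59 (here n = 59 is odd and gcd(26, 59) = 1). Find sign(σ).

Start at x=9: 9 → 57 → 7 → 5 → 12 → 17 → 29 → … (one orbit).
3 cycles of lengths [29, 29, 1].
3 cycles on 59: each ℓ→(−1)^(ℓ−1), product (−1)^56 = +1.
(26|59)_J = +1 (Zolotarev's lemma cross-check).

+1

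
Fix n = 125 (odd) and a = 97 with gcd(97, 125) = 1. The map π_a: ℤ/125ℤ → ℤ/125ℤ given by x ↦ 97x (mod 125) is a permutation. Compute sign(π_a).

-1

Trace 69: π^k(69) = [69, 68, 96, 62, 14, 108, 101] for k=0..6.
Cycle lengths of π_97 on ℤ/125ℤ: [100, 20, 4, 1]; 4 cycles in total.
4 cycles on 125: each ℓ→(−1)^(ℓ−1), product (−1)^121 = -1.
Check: (97/125) = -1 by Zolotarev.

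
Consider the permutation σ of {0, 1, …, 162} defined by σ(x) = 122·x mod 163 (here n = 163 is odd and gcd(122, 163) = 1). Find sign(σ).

Start at x=33: 33 → 114 → 53 → 109 → 95 → 17 → 118 → … (one orbit).
Cycle lengths of π_122 on ℤ/163ℤ: [162, 1]; 2 cycles in total.
sign(π) = (−1)^{n − #cycles} = (−1)^{163−2} = (−1)^161 = -1.
Check: (122/163) = -1 by Zolotarev.

-1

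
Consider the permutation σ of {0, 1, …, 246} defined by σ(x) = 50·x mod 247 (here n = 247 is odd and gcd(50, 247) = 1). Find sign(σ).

+1

Start at x=18: 18 → 159 → 46 → 77 → 145 → 87 → 151 → … (one orbit).
Cycle lengths of π_50 on ℤ/247ℤ: [12, 12, 12, 12, 12, 12, 12, 12, 12, 12, 12, 12, 12, 12, 12, 12, 12, 12, 12, 6, 6, 6, 1]; 23 cycles in total.
247 − 23 = 224 transpositions; sign(π) = (−1)^224 = +1.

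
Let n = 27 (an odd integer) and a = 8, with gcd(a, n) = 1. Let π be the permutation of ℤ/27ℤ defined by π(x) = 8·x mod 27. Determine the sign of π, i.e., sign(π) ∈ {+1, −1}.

-1

Start at x=17: 17 → 1 → 8 → 10 → 26 → 19 → 17 (one orbit).
8 cycles of lengths [6, 6, 6, 2, 2, 2, 2, 1].
With 8 cycles on 27 points, sign = (−1)^{27−8} = -1.
(8|27)_J = -1 (Zolotarev's lemma cross-check).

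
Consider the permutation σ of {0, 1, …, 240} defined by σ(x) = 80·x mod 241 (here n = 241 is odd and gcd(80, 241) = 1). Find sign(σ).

Start at x=177: 177 → 182 → 100 → 47 → 145 → 32 → 150 → … (one orbit).
Cycle type of π: 120×2 + 1; total 3 cycles.
Σ(ℓ_i−1) = 241−3 = 238; sign = (−1)^238 = +1.

+1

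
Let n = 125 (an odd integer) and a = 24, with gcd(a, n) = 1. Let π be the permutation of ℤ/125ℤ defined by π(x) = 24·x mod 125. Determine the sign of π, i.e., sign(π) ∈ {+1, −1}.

+1

Start at x=49: 49 → 51 → 99 → 1 → 24 → 76 → 74 → … (one orbit).
The orbit structure of x ↦ 24x mod 125: 23 orbits of sizes [10, 10, 10, 10, 10, 10, 10, 10, 10, 10, 2, 2, 2, 2, 2, 2, 2, 2, 2, 2, 2, 2, 1].
sign(π) = (−1)^{n − #cycles} = (−1)^{125−23} = (−1)^102 = +1.
Zolotarev: (24|125) = +1, matching the cycle-count sign.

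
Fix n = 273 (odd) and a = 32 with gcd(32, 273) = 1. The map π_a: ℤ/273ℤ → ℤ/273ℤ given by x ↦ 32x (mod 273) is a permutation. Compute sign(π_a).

+1

Trace 16: π^k(16) = [16, 239, 4, 128, 1, 32, 205] for k=0..6.
π_32 has 27 disjoint cycles with lengths [12, 12, 12, 12, 12, 12, 12, 12, 12, 12, 12, 12, 12, 12, 12, 12, 12, 12, 12, 12, 12, 6, 6, 3, 3, 2, 1] on {0,…,272}.
Σ(ℓ_i−1) = 273−27 = 246; sign = (−1)^246 = +1.
Zolotarev: (32|273) = +1, matching the cycle-count sign.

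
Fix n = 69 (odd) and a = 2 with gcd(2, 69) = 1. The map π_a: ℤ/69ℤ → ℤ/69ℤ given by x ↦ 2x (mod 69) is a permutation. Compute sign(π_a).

-1

Start at x=41: 41 → 13 → 26 → 52 → 35 → 1 → 2 → … (one orbit).
Cycle lengths of π_2 on ℤ/69ℤ: [22, 22, 11, 11, 2, 1]; 6 cycles in total.
With 6 cycles on 69 points, sign = (−1)^{69−6} = -1.
(2|69)_J = -1 (Zolotarev's lemma cross-check).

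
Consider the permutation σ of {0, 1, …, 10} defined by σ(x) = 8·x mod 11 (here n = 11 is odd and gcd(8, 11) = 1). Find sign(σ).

Start at x=2: 2 → 5 → 7 → 1 → 8 → 9 → 6 → … (one orbit).
Cycle type of π: 10 + 1; total 2 cycles.
2 cycles on 11: each ℓ→(−1)^(ℓ−1), product (−1)^9 = -1.
Zolotarev: (8|11) = -1, matching the cycle-count sign.

-1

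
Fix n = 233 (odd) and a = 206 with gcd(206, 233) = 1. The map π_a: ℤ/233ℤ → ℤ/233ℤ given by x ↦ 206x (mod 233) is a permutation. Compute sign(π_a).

Start at x=72: 72 → 153 → 63 → 163 → 26 → 230 → 81 → … (one orbit).
The orbit structure of x ↦ 206x mod 233: 2 orbits of sizes [232, 1].
sign(π) = (−1)^{n − #cycles} = (−1)^{233−2} = (−1)^231 = -1.

-1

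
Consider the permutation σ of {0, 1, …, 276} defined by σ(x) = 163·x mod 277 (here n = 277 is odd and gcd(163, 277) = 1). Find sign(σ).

Orbit of 273 under x↦163x: [273, 179, 92, 38, 100, 234, 193]… (length divides ord_277(163)).
2 cycles of lengths [276, 1].
277 − 2 = 275 transpositions; sign(π) = (−1)^275 = -1.

-1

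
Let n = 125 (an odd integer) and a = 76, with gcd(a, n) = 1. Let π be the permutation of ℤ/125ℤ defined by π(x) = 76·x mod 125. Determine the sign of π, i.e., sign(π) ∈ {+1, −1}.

Trace 26: π^k(26) = [26, 101, 51, 1, 76] for k=0..4.
45 cycles of lengths [5, 5, 5, 5, 5, 5, 5, 5, 5, 5, 5, 5, 5, 5, 5, 5, 5, 5, 5, 5, 1, 1, 1, 1, 1, 1, 1, 1, 1, 1, 1, 1, 1, 1, 1, 1, 1, 1, 1, 1, 1, 1, 1, 1, 1].
With 45 cycles on 125 points, sign = (−1)^{125−45} = +1.
The Jacobi symbol (76|125) = +1 (Zolotarev) agrees.

+1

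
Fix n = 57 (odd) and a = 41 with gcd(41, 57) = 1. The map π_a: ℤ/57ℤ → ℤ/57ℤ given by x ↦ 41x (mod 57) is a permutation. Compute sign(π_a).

Orbit of 29 under x↦41x: [29, 49, 14, 4, 50, 55, 32]… (length divides ord_57(41)).
Cycle lengths of π_41 on ℤ/57ℤ: [18, 18, 18, 2, 1]; 5 cycles in total.
Σ(ℓ_i−1) = 57−5 = 52; sign = (−1)^52 = +1.

+1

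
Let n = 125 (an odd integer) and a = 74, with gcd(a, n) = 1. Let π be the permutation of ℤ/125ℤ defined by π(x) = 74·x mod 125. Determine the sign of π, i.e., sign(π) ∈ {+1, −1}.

+1

Trace 124: π^k(124) = [124, 51, 24, 26, 49, 1, 74] for k=0..6.
Cycle type of π: 10×10 + 2×12 + 1; total 23 cycles.
125 − 23 = 102 transpositions; sign(π) = (−1)^102 = +1.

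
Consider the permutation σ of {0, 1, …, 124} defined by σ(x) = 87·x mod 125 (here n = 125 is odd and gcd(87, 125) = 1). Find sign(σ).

-1

Trace 16: π^k(16) = [16, 17, 104, 48, 51, 62, 19] for k=0..6.
Cycle type of π: 100 + 20 + 4 + 1; total 4 cycles.
With 4 cycles on 125 points, sign = (−1)^{125−4} = -1.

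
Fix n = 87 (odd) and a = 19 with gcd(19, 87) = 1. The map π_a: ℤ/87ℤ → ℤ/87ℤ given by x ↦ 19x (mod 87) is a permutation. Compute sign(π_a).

Trace 19: π^k(19) = [19, 13, 73, 82, 79, 22, 70] for k=0..6.
The orbit structure of x ↦ 19x mod 87: 6 orbits of sizes [28, 28, 28, 1, 1, 1].
Σ(ℓ_i−1) = 87−6 = 81; sign = (−1)^81 = -1.

-1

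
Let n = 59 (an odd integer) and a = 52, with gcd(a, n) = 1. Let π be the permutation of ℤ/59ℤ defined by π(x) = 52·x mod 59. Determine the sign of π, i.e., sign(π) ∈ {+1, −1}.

Trace 28: π^k(28) = [28, 40, 15, 13, 27, 47, 25] for k=0..6.
Cycle lengths of π_52 on ℤ/59ℤ: [58, 1]; 2 cycles in total.
With 2 cycles on 59 points, sign = (−1)^{59−2} = -1.

-1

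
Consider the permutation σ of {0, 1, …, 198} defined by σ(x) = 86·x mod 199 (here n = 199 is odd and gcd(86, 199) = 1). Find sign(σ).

+1

Orbit of 160 under x↦86x: [160, 29, 106, 161, 115, 139, 14]… (length divides ord_199(86)).
The orbit structure of x ↦ 86x mod 199: 3 orbits of sizes [99, 99, 1].
With 3 cycles on 199 points, sign = (−1)^{199−3} = +1.
Via Zolotarev, sign(π_{86}) = (86|199) = +1.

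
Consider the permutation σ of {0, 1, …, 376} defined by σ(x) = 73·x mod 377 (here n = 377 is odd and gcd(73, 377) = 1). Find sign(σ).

+1

Start at x=376: 376 → 304 → 326 → 47 → 38 → 135 → 53 → … (one orbit).
Cycle type of π: 28×13 + 4×3 + 1; total 17 cycles.
Σ(ℓ_i−1) = 377−17 = 360; sign = (−1)^360 = +1.
Zolotarev: (73|377) = +1, matching the cycle-count sign.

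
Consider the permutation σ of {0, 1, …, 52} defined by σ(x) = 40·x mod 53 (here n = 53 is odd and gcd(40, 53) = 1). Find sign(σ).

+1

Start at x=36: 36 → 9 → 42 → 37 → 49 → 52 → 13 → … (one orbit).
Decompose π into cycles: lengths [26, 26, 1] (3 cycles, including the fixed point 0).
Σ(ℓ_i−1) = 53−3 = 50; sign = (−1)^50 = +1.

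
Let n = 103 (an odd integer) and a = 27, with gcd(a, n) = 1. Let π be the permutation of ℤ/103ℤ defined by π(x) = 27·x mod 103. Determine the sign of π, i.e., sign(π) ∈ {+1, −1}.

-1

Trace 37: π^k(37) = [37, 72, 90, 61, 102, 76, 95] for k=0..6.
π_27 has 4 disjoint cycles with lengths [34, 34, 34, 1] on {0,…,102}.
With 4 cycles on 103 points, sign = (−1)^{103−4} = -1.
Via Zolotarev, sign(π_{27}) = (27|103) = -1.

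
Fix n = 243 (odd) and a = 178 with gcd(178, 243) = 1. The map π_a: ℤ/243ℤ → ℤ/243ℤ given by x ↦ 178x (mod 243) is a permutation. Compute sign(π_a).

Trace 22: π^k(22) = [22, 28, 124, 202, 235, 34, 220] for k=0..6.
π_178 has 11 disjoint cycles with lengths [81, 81, 27, 27, 9, 9, 3, 3, 1, 1, 1] on {0,…,242}.
With 11 cycles on 243 points, sign = (−1)^{243−11} = +1.

+1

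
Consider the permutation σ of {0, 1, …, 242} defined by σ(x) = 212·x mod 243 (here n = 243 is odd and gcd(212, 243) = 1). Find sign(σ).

-1

Start at x=176: 176 → 133 → 8 → 238 → 155 → 55 → 239 → … (one orbit).
6 cycles of lengths [162, 54, 18, 6, 2, 1].
243 − 6 = 237 transpositions; sign(π) = (−1)^237 = -1.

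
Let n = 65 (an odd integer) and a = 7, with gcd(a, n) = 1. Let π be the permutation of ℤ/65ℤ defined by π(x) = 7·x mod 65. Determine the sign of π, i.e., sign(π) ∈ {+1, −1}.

Trace 16: π^k(16) = [16, 47, 4, 28, 1, 7, 49] for k=0..6.
Cycle lengths of π_7 on ℤ/65ℤ: [12, 12, 12, 12, 12, 4, 1]; 7 cycles in total.
With 7 cycles on 65 points, sign = (−1)^{65−7} = +1.
The Jacobi symbol (7|65) = +1 (Zolotarev) agrees.

+1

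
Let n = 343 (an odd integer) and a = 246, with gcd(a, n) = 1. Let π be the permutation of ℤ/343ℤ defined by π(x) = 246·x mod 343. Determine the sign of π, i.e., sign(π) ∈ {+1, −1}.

+1

Orbit of 99 under x↦246x: [99, 1, 246, 148, 50, 295, 197]… (length divides ord_343(246)).
π_246 has 91 disjoint cycles with lengths [7, 7, 7, 7, 7, 7, 7, 7, 7, 7, 7, 7, 7, 7, 7, 7, 7, 7, 7, 7, 7, 7, 7, 7, 7, 7, 7, 7, 7, 7, 7, 7, 7, 7, 7, 7, 7, 7, 7, 7, 7, 7, 1, 1, 1, 1, 1, 1, 1, 1, 1, 1, 1, 1, 1, 1, 1, 1, 1, 1, 1, 1, 1, 1, 1, 1, 1, 1, 1, 1, 1, 1, 1, 1, 1, 1, 1, 1, 1, 1, 1, 1, 1, 1, 1, 1, 1, 1, 1, 1, 1] on {0,…,342}.
With 91 cycles on 343 points, sign = (−1)^{343−91} = +1.
Zolotarev: (246|343) = +1, matching the cycle-count sign.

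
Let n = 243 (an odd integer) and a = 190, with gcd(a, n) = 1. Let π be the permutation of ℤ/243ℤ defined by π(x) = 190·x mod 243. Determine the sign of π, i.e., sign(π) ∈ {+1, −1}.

Orbit of 28 under x↦190x: [28, 217, 163, 109, 55, 1, 190]… (length divides ord_243(190)).
Cycle type of π: 9×18 + 3×18 + 1×27; total 63 cycles.
n − c = 243 − 63 = 180; sign = (−1)^180 = +1.
Zolotarev: (190|243) = +1, matching the cycle-count sign.

+1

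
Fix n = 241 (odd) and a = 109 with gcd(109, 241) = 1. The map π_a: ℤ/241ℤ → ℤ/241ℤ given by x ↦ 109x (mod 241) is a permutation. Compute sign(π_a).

-1

Trace 96: π^k(96) = [96, 101, 164, 42, 240, 132, 169] for k=0..6.
2 cycles of lengths [240, 1].
Σ(ℓ_i−1) = 241−2 = 239; sign = (−1)^239 = -1.
Check: (109/241) = -1 by Zolotarev.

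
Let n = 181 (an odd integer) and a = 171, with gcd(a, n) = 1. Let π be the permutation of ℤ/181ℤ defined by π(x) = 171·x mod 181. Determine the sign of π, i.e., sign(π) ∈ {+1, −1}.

Orbit of 92 under x↦171x: [92, 166, 150, 129, 158, 49, 53]… (length divides ord_181(171)).
Cycle type of π: 180 + 1; total 2 cycles.
181 − 2 = 179 transpositions; sign(π) = (−1)^179 = -1.
Zolotarev: (171|181) = -1, matching the cycle-count sign.

-1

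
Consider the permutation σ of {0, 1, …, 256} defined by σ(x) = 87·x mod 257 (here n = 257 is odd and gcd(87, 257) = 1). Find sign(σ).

Trace 175: π^k(175) = [175, 62, 254, 253, 166, 50, 238] for k=0..6.
Cycle type of π: 256 + 1; total 2 cycles.
n − c = 257 − 2 = 255; sign = (−1)^255 = -1.
The Jacobi symbol (87|257) = -1 (Zolotarev) agrees.

-1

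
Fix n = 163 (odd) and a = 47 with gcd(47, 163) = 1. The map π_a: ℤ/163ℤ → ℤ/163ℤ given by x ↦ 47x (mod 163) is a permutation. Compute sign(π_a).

Trace 97: π^k(97) = [97, 158, 91, 39, 40, 87, 14] for k=0..6.
The orbit structure of x ↦ 47x mod 163: 3 orbits of sizes [81, 81, 1].
163 − 3 = 160 transpositions; sign(π) = (−1)^160 = +1.
Check: (47/163) = +1 by Zolotarev.

+1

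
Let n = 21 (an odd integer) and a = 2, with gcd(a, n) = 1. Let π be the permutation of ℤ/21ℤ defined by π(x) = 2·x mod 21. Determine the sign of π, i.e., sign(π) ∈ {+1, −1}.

-1

Trace 8: π^k(8) = [8, 16, 11, 1, 2, 4] for k=0..5.
Cycle lengths of π_2 on ℤ/21ℤ: [6, 6, 3, 3, 2, 1]; 6 cycles in total.
21 − 6 = 15 transpositions; sign(π) = (−1)^15 = -1.
(2|21)_J = -1 (Zolotarev's lemma cross-check).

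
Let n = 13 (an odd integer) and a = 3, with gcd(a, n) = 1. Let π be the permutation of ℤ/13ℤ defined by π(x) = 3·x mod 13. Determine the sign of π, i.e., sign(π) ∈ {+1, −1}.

+1

Trace 9: π^k(9) = [9, 1, 3] for k=0..2.
Cycle lengths of π_3 on ℤ/13ℤ: [3, 3, 3, 3, 1]; 5 cycles in total.
sign(π) = (−1)^{n − #cycles} = (−1)^{13−5} = (−1)^8 = +1.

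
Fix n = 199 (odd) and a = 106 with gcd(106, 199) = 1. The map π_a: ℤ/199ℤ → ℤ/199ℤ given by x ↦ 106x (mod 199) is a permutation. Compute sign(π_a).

Trace 106: π^k(106) = [106, 92, 1] for k=0..2.
π_106 has 67 disjoint cycles with lengths [3, 3, 3, 3, 3, 3, 3, 3, 3, 3, 3, 3, 3, 3, 3, 3, 3, 3, 3, 3, 3, 3, 3, 3, 3, 3, 3, 3, 3, 3, 3, 3, 3, 3, 3, 3, 3, 3, 3, 3, 3, 3, 3, 3, 3, 3, 3, 3, 3, 3, 3, 3, 3, 3, 3, 3, 3, 3, 3, 3, 3, 3, 3, 3, 3, 3, 1] on {0,…,198}.
Σ(ℓ_i−1) = 199−67 = 132; sign = (−1)^132 = +1.

+1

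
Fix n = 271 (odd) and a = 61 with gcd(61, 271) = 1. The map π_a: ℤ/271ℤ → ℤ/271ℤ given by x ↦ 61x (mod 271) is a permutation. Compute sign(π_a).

+1

Start at x=148: 148 → 85 → 36 → 28 → 82 → 124 → 247 → … (one orbit).
The orbit structure of x ↦ 61x mod 271: 3 orbits of sizes [135, 135, 1].
Σ(ℓ_i−1) = 271−3 = 268; sign = (−1)^268 = +1.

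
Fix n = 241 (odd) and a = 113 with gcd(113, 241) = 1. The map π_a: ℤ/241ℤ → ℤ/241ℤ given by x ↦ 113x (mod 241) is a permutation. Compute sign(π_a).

Start at x=226: 226 → 233 → 60 → 32 → 1 → 113 → 237 → … (one orbit).
11 cycles of lengths [24, 24, 24, 24, 24, 24, 24, 24, 24, 24, 1].
n − c = 241 − 11 = 230; sign = (−1)^230 = +1.
(113|241)_J = +1 (Zolotarev's lemma cross-check).

+1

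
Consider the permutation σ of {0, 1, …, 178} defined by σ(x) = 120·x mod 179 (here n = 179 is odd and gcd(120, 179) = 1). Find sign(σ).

-1

Start at x=28: 28 → 138 → 92 → 121 → 21 → 14 → 69 → … (one orbit).
Cycle type of π: 178 + 1; total 2 cycles.
With 2 cycles on 179 points, sign = (−1)^{179−2} = -1.
(120|179)_J = -1 (Zolotarev's lemma cross-check).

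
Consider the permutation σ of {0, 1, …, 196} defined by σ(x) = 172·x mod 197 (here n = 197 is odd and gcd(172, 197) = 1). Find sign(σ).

Orbit of 172 under x↦172x: [172, 34, 135, 171, 59, 101, 36]… (length divides ord_197(172)).
π_172 has 5 disjoint cycles with lengths [49, 49, 49, 49, 1] on {0,…,196}.
5 cycles on 197: each ℓ→(−1)^(ℓ−1), product (−1)^192 = +1.

+1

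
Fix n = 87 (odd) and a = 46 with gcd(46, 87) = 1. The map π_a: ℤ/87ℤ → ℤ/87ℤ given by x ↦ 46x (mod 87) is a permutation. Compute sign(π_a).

Trace 1: π^k(1) = [1, 46, 28, 70] for k=0..3.
24 cycles of lengths [4, 4, 4, 4, 4, 4, 4, 4, 4, 4, 4, 4, 4, 4, 4, 4, 4, 4, 4, 4, 4, 1, 1, 1].
Σ(ℓ_i−1) = 87−24 = 63; sign = (−1)^63 = -1.

-1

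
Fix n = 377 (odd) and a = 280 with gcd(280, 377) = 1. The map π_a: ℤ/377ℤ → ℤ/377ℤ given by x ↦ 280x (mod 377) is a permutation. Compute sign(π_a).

Orbit of 171 under x↦280x: [171, 1, 280, 361, 44, 256, 50]… (length divides ord_377(280)).
Cycle type of π: 84×4 + 28 + 12 + 1; total 7 cycles.
7 cycles on 377: each ℓ→(−1)^(ℓ−1), product (−1)^370 = +1.

+1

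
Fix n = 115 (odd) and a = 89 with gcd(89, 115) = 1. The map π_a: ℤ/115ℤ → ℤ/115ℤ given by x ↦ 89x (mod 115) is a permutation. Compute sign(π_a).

-1

Start at x=1: 1 → 89 → 101 → 19 → 81 → 79 → 16 → … (one orbit).
Cycle lengths of π_89 on ℤ/115ℤ: [22, 22, 22, 22, 22, 2, 2, 1]; 8 cycles in total.
n − c = 115 − 8 = 107; sign = (−1)^107 = -1.
Via Zolotarev, sign(π_{89}) = (89|115) = -1.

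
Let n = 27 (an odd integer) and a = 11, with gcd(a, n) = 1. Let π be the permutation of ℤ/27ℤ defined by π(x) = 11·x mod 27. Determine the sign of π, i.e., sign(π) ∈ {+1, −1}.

-1

Start at x=19: 19 → 20 → 4 → 17 → 25 → 5 → 1 → … (one orbit).
Decompose π into cycles: lengths [18, 6, 2, 1] (4 cycles, including the fixed point 0).
n − c = 27 − 4 = 23; sign = (−1)^23 = -1.
Check: (11/27) = -1 by Zolotarev.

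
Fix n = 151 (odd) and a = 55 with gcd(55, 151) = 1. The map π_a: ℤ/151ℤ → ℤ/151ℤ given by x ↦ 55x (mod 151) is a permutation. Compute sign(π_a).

Trace 124: π^k(124) = [124, 25, 16, 125, 80, 21, 98] for k=0..6.
π_55 has 3 disjoint cycles with lengths [75, 75, 1] on {0,…,150}.
n − c = 151 − 3 = 148; sign = (−1)^148 = +1.

+1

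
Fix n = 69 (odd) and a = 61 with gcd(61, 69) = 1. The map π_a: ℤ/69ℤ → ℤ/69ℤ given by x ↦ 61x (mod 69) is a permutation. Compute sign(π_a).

Orbit of 28 under x↦61x: [28, 52, 67, 16, 10, 58, 19]… (length divides ord_69(61)).
Decompose π into cycles: lengths [22, 22, 22, 1, 1, 1] (6 cycles, including the fixed point 0).
69 − 6 = 63 transpositions; sign(π) = (−1)^63 = -1.
(61|69)_J = -1 (Zolotarev's lemma cross-check).

-1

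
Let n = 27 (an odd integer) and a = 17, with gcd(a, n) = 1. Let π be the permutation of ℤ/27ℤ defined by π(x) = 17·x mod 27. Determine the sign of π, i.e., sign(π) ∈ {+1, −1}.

Trace 26: π^k(26) = [26, 10, 8, 1, 17, 19] for k=0..5.
π_17 has 8 disjoint cycles with lengths [6, 6, 6, 2, 2, 2, 2, 1] on {0,…,26}.
sign(π) = (−1)^{n − #cycles} = (−1)^{27−8} = (−1)^19 = -1.
(17|27)_J = -1 (Zolotarev's lemma cross-check).

-1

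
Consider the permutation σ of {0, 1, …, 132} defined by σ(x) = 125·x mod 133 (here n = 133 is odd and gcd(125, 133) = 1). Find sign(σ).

-1

Start at x=20: 20 → 106 → 83 → 1 → 125 → 64 → 20 (one orbit).
Cycle type of π: 6×18 + 3×6 + 2×3 + 1; total 28 cycles.
n − c = 133 − 28 = 105; sign = (−1)^105 = -1.
(125|133)_J = -1 (Zolotarev's lemma cross-check).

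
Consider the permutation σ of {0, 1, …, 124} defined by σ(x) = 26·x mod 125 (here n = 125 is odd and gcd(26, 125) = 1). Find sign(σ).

Orbit of 51 under x↦26x: [51, 76, 101, 1, 26]… (length divides ord_125(26)).
Cycle lengths of π_26 on ℤ/125ℤ: [5, 5, 5, 5, 5, 5, 5, 5, 5, 5, 5, 5, 5, 5, 5, 5, 5, 5, 5, 5, 1, 1, 1, 1, 1, 1, 1, 1, 1, 1, 1, 1, 1, 1, 1, 1, 1, 1, 1, 1, 1, 1, 1, 1, 1]; 45 cycles in total.
n − c = 125 − 45 = 80; sign = (−1)^80 = +1.

+1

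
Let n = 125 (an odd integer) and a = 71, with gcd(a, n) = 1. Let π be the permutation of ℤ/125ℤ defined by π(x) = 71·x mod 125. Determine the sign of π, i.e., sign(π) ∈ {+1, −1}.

+1

Trace 76: π^k(76) = [76, 21, 116, 111, 6, 51, 121] for k=0..6.
13 cycles of lengths [25, 25, 25, 25, 5, 5, 5, 5, 1, 1, 1, 1, 1].
With 13 cycles on 125 points, sign = (−1)^{125−13} = +1.
Zolotarev: (71|125) = +1, matching the cycle-count sign.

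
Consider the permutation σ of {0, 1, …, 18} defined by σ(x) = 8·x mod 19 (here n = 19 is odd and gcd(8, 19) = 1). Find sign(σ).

-1

Start at x=7: 7 → 18 → 11 → 12 → 1 → 8 → 7 (one orbit).
Cycle type of π: 6×3 + 1; total 4 cycles.
4 cycles on 19: each ℓ→(−1)^(ℓ−1), product (−1)^15 = -1.
Check: (8/19) = -1 by Zolotarev.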